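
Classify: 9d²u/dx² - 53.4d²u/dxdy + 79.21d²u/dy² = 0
Parabolic (discriminant = 0).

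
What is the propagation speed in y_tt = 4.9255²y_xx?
Speed = 4.9255. Information travels along characteristics x = x₀ ± 4.9255t.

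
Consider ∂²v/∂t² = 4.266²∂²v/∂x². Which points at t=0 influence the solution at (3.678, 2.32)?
Domain of dependence: [-6.21912, 13.57512]. Signals travel at speed 4.266, so data within |x - 3.678| ≤ 4.266·2.32 = 9.89712 can reach the point.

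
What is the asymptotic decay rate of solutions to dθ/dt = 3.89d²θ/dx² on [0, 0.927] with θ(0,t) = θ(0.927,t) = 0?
Eigenvalues: λₙ = 3.89n²π²/0.927².
First three modes:
  n=1: λ₁ = 3.89π²/0.927² ≈ 44.678
  n=2: λ₂ = 15.56π²/0.927² ≈ 178.71 (4× faster decay)
  n=3: λ₃ = 35.01π²/0.927² ≈ 402.098 (9× faster decay)
As t → ∞, higher modes decay exponentially faster. The n=1 mode dominates: θ ~ c₁ sin(πx/0.927) e^{-λ₁t}.
Decay rate: λ₁ = 3.89π²/0.927² ≈ 44.678.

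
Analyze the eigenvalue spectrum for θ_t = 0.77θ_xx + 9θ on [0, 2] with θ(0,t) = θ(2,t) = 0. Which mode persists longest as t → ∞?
Eigenvalues: λₙ = 0.77n²π²/2² - 9.
First three modes:
  n=1: λ₁ = 0.77π²/2² - 9 ≈ -7.1
  n=2: λ₂ = 3.08π²/2² - 9 ≈ -1.4
  n=3: λ₃ = 6.93π²/2² - 9 ≈ 8.099
Since 0.77π²/2² ≈ 1.9 < 9, λ₁ < 0.
The n=1 mode grows fastest (−λₙ is largest for n=1) → dominates.
Asymptotic: θ ~ c₁ sin(πx/2) e^{7.1t} (exponential growth at rate −λ₁ ≈ 7.1).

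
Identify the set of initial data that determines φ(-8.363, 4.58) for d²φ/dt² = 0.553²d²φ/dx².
Domain of dependence: [-10.89574, -5.83026]. Signals travel at speed 0.553, so data within |x - -8.363| ≤ 0.553·4.58 = 2.53274 can reach the point.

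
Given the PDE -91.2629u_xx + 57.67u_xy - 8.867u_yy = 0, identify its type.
The second-order coefficients are A = -91.2629, B = 57.67, C = -8.867. Since B² - 4AC = 88.9163628 > 0, this is a hyperbolic PDE.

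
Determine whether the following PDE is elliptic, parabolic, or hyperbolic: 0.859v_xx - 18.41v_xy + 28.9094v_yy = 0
Coefficients: A = 0.859, B = -18.41, C = 28.9094. B² - 4AC = 239.5954016, which is positive, so the equation is hyperbolic.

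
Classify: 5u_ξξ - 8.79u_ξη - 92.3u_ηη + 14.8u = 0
Hyperbolic (discriminant = 1923.2641).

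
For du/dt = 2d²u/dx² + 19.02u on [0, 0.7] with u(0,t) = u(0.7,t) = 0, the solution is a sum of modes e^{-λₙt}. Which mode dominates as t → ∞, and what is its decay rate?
Eigenvalues: λₙ = 2n²π²/0.7² - 19.02.
First three modes:
  n=1: λ₁ = 2π²/0.7² - 19.02 ≈ 21.264
  n=2: λ₂ = 8π²/0.7² - 19.02 ≈ 142.116
  n=3: λ₃ = 18π²/0.7² - 19.02 ≈ 343.537
Since 2π²/0.7² ≈ 40.284 > 19.02, all λₙ > 0.
The n=1 mode decays slowest → dominates as t → ∞.
Asymptotic: u ~ c₁ sin(πx/0.7) e^{-λ₁t} with decay rate λ₁ ≈ 21.264.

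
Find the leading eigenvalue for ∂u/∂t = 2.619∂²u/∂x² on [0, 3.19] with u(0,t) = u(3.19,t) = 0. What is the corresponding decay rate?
Eigenvalues: λₙ = 2.619n²π²/3.19².
First three modes:
  n=1: λ₁ = 2.619π²/3.19² ≈ 2.54
  n=2: λ₂ = 10.476π²/3.19² ≈ 10.16 (4× faster decay)
  n=3: λ₃ = 23.571π²/3.19² ≈ 22.861 (9× faster decay)
As t → ∞, higher modes decay exponentially faster. The n=1 mode dominates: u ~ c₁ sin(πx/3.19) e^{-λ₁t}.
Decay rate: λ₁ = 2.619π²/3.19² ≈ 2.54.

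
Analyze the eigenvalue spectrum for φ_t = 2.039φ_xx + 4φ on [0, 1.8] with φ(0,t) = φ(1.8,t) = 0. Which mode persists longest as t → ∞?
Eigenvalues: λₙ = 2.039n²π²/1.8² - 4.
First three modes:
  n=1: λ₁ = 2.039π²/1.8² - 4 ≈ 2.211
  n=2: λ₂ = 8.156π²/1.8² - 4 ≈ 20.845
  n=3: λ₃ = 18.351π²/1.8² - 4 ≈ 51.9
Since 2.039π²/1.8² ≈ 6.211 > 4, all λₙ > 0.
The n=1 mode decays slowest → dominates as t → ∞.
Asymptotic: φ ~ c₁ sin(πx/1.8) e^{-λ₁t} with decay rate λ₁ ≈ 2.211.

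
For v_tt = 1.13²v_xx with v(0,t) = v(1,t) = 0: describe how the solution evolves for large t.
v oscillates (no decay). Energy is conserved; the solution oscillates indefinitely as standing waves.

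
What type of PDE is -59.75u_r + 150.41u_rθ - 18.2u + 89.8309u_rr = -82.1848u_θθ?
Rewriting in standard form: 89.8309u_rr + 150.41u_rθ + 82.1848u_θθ - 59.75u_r - 18.2u = 0. With A = 89.8309, B = 150.41, C = 82.1848, the discriminant is -6907.77010128. This is an elliptic PDE.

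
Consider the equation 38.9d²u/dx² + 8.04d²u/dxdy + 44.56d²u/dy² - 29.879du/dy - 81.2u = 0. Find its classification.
Elliptic. (A = 38.9, B = 8.04, C = 44.56 gives B² - 4AC = -6868.8944.)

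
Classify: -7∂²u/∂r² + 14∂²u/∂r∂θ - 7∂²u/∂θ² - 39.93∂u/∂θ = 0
Parabolic (discriminant = 0).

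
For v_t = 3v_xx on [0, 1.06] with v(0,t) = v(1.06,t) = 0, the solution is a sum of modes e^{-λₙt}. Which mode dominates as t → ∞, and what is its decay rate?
Eigenvalues: λₙ = 3n²π²/1.06².
First three modes:
  n=1: λ₁ = 3π²/1.06² ≈ 26.352
  n=2: λ₂ = 12π²/1.06² ≈ 105.407 (4× faster decay)
  n=3: λ₃ = 27π²/1.06² ≈ 237.166 (9× faster decay)
As t → ∞, higher modes decay exponentially faster. The n=1 mode dominates: v ~ c₁ sin(πx/1.06) e^{-λ₁t}.
Decay rate: λ₁ = 3π²/1.06² ≈ 26.352.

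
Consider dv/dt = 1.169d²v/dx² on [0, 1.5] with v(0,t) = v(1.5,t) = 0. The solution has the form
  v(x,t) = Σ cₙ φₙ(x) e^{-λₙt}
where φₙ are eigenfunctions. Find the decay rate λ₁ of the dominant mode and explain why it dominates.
Eigenvalues: λₙ = 1.169n²π²/1.5².
First three modes:
  n=1: λ₁ = 1.169π²/1.5² ≈ 5.128
  n=2: λ₂ = 4.676π²/1.5² ≈ 20.511 (4× faster decay)
  n=3: λ₃ = 10.521π²/1.5² ≈ 46.15 (9× faster decay)
As t → ∞, higher modes decay exponentially faster. The n=1 mode dominates: v ~ c₁ sin(πx/1.5) e^{-λ₁t}.
Decay rate: λ₁ = 1.169π²/1.5² ≈ 5.128.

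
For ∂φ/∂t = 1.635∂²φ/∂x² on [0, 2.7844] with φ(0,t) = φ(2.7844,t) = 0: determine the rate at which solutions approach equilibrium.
Eigenvalues: λₙ = 1.635n²π²/2.7844².
First three modes:
  n=1: λ₁ = 1.635π²/2.7844² ≈ 2.081
  n=2: λ₂ = 6.54π²/2.7844² ≈ 8.326 (4× faster decay)
  n=3: λ₃ = 14.715π²/2.7844² ≈ 18.733 (9× faster decay)
As t → ∞, higher modes decay exponentially faster. The n=1 mode dominates: φ ~ c₁ sin(πx/2.7844) e^{-λ₁t}.
Decay rate: λ₁ = 1.635π²/2.7844² ≈ 2.081.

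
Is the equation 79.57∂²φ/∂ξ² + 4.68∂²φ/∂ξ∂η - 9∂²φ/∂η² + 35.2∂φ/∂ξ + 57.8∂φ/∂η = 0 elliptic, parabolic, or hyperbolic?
Computing B² - 4AC with A = 79.57, B = 4.68, C = -9: discriminant = 2886.4224 (positive). Answer: hyperbolic.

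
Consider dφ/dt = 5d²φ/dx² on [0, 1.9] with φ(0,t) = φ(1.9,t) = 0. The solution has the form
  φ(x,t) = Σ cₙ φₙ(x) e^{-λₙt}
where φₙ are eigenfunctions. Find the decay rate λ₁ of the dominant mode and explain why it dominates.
Eigenvalues: λₙ = 5n²π²/1.9².
First three modes:
  n=1: λ₁ = 5π²/1.9² ≈ 13.67
  n=2: λ₂ = 20π²/1.9² ≈ 54.679 (4× faster decay)
  n=3: λ₃ = 45π²/1.9² ≈ 123.028 (9× faster decay)
As t → ∞, higher modes decay exponentially faster. The n=1 mode dominates: φ ~ c₁ sin(πx/1.9) e^{-λ₁t}.
Decay rate: λ₁ = 5π²/1.9² ≈ 13.67.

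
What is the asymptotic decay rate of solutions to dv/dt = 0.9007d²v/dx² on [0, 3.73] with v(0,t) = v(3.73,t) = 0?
Eigenvalues: λₙ = 0.9007n²π²/3.73².
First three modes:
  n=1: λ₁ = 0.9007π²/3.73² ≈ 0.639
  n=2: λ₂ = 3.6028π²/3.73² ≈ 2.556 (4× faster decay)
  n=3: λ₃ = 8.1063π²/3.73² ≈ 5.75 (9× faster decay)
As t → ∞, higher modes decay exponentially faster. The n=1 mode dominates: v ~ c₁ sin(πx/3.73) e^{-λ₁t}.
Decay rate: λ₁ = 0.9007π²/3.73² ≈ 0.639.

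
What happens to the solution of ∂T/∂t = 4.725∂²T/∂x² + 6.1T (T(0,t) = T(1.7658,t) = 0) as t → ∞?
T → 0. Diffusion dominates reaction (r=6.1 < κπ²/L²≈14.96); solution decays.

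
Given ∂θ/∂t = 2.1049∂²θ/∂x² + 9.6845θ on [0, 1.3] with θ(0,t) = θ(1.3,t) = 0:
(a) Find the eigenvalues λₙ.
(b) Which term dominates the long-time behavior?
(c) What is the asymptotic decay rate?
Eigenvalues: λₙ = 2.1049n²π²/1.3² - 9.6845.
First three modes:
  n=1: λ₁ = 2.1049π²/1.3² - 9.6845 ≈ 2.608
  n=2: λ₂ = 8.4196π²/1.3² - 9.6845 ≈ 39.486
  n=3: λ₃ = 18.9441π²/1.3² - 9.6845 ≈ 100.949
Since 2.1049π²/1.3² ≈ 12.293 > 9.6845, all λₙ > 0.
The n=1 mode decays slowest → dominates as t → ∞.
Asymptotic: θ ~ c₁ sin(πx/1.3) e^{-λ₁t} with decay rate λ₁ ≈ 2.608.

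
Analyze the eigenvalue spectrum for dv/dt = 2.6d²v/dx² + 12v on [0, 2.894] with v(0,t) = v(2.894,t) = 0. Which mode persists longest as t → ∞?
Eigenvalues: λₙ = 2.6n²π²/2.894² - 12.
First three modes:
  n=1: λ₁ = 2.6π²/2.894² - 12 ≈ -8.936
  n=2: λ₂ = 10.4π²/2.894² - 12 ≈ 0.256
  n=3: λ₃ = 23.4π²/2.894² - 12 ≈ 15.575
Since 2.6π²/2.894² ≈ 3.064 < 12, λ₁ < 0.
The n=1 mode grows fastest (−λₙ is largest for n=1) → dominates.
Asymptotic: v ~ c₁ sin(πx/2.894) e^{8.936t} (exponential growth at rate −λ₁ ≈ 8.936).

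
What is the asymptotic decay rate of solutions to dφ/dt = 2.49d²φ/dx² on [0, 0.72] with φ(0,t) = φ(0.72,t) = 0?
Eigenvalues: λₙ = 2.49n²π²/0.72².
First three modes:
  n=1: λ₁ = 2.49π²/0.72² ≈ 47.406
  n=2: λ₂ = 9.96π²/0.72² ≈ 189.624 (4× faster decay)
  n=3: λ₃ = 22.41π²/0.72² ≈ 426.655 (9× faster decay)
As t → ∞, higher modes decay exponentially faster. The n=1 mode dominates: φ ~ c₁ sin(πx/0.72) e^{-λ₁t}.
Decay rate: λ₁ = 2.49π²/0.72² ≈ 47.406.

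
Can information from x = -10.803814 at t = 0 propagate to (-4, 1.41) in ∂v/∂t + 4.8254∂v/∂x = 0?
Yes. The characteristic through (-4, 1.41) passes through x = -10.803814.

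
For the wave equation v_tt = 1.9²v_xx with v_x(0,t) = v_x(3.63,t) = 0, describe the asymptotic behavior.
v oscillates about a mean that drifts linearly in t (generically unbounded; no decay). There is no damping, so the nonconstant modes persist as standing waves (energy conserved, no decay). But with Neumann conditions at both ends the constant mode has eigenvalue 0: the spatial mean M(t) of v satisfies M'' = 0, so M(t) = M(0) + M'(0)·t. Unless the initial velocity has zero mean (∫v_t(x,0)dx = 0), the solution grows linearly in t (unbounded, though not exponentially); if it does have zero mean, the solution stays bounded and simply oscillates.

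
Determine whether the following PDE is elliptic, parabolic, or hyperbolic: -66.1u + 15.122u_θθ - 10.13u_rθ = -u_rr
Rewriting in standard form: u_rr - 10.13u_rθ + 15.122u_θθ - 66.1u = 0. Coefficients: A = 1, B = -10.13, C = 15.122. B² - 4AC = 42.1289, which is positive, so the equation is hyperbolic.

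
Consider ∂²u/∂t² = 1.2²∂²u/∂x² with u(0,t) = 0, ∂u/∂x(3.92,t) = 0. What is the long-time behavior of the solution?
As t → ∞, u oscillates (no decay). Energy is conserved; the solution oscillates indefinitely as standing waves.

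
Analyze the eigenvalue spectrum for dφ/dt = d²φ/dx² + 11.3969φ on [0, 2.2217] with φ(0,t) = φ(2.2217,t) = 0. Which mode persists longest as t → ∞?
Eigenvalues: λₙ = n²π²/2.2217² - 11.3969.
First three modes:
  n=1: λ₁ = π²/2.2217² - 11.3969 ≈ -9.397
  n=2: λ₂ = 4π²/2.2217² - 11.3969 ≈ -3.399
  n=3: λ₃ = 9π²/2.2217² - 11.3969 ≈ 6.599
Since π²/2.2217² ≈ 2 < 11.3969, λ₁ < 0.
The n=1 mode grows fastest (−λₙ is largest for n=1) → dominates.
Asymptotic: φ ~ c₁ sin(πx/2.2217) e^{9.397t} (exponential growth at rate −λ₁ ≈ 9.397).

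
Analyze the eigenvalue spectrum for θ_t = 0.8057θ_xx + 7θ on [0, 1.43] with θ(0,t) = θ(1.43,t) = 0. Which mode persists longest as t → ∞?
Eigenvalues: λₙ = 0.8057n²π²/1.43² - 7.
First three modes:
  n=1: λ₁ = 0.8057π²/1.43² - 7 ≈ -3.111
  n=2: λ₂ = 3.2228π²/1.43² - 7 ≈ 8.555
  n=3: λ₃ = 7.2513π²/1.43² - 7 ≈ 27.998
Since 0.8057π²/1.43² ≈ 3.889 < 7, λ₁ < 0.
The n=1 mode grows fastest (−λₙ is largest for n=1) → dominates.
Asymptotic: θ ~ c₁ sin(πx/1.43) e^{3.111t} (exponential growth at rate −λ₁ ≈ 3.111).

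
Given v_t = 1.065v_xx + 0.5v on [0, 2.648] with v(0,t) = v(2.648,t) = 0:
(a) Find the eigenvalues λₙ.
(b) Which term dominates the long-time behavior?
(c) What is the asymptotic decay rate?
Eigenvalues: λₙ = 1.065n²π²/2.648² - 0.5.
First three modes:
  n=1: λ₁ = 1.065π²/2.648² - 0.5 ≈ 0.999
  n=2: λ₂ = 4.26π²/2.648² - 0.5 ≈ 5.496
  n=3: λ₃ = 9.585π²/2.648² - 0.5 ≈ 12.991
Since 1.065π²/2.648² ≈ 1.499 > 0.5, all λₙ > 0.
The n=1 mode decays slowest → dominates as t → ∞.
Asymptotic: v ~ c₁ sin(πx/2.648) e^{-λ₁t} with decay rate λ₁ ≈ 0.999.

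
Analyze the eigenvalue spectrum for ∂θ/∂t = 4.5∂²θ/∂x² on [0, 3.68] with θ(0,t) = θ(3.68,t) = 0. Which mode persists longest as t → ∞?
Eigenvalues: λₙ = 4.5n²π²/3.68².
First three modes:
  n=1: λ₁ = 4.5π²/3.68² ≈ 3.28
  n=2: λ₂ = 18π²/3.68² ≈ 13.118 (4× faster decay)
  n=3: λ₃ = 40.5π²/3.68² ≈ 29.516 (9× faster decay)
As t → ∞, higher modes decay exponentially faster. The n=1 mode dominates: θ ~ c₁ sin(πx/3.68) e^{-λ₁t}.
Decay rate: λ₁ = 4.5π²/3.68² ≈ 3.28.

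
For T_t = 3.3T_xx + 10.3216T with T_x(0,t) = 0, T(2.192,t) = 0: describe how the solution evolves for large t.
T grows unboundedly. Reaction dominates diffusion (r=10.3216 > κπ²/(4L²)≈1.69); solution grows exponentially.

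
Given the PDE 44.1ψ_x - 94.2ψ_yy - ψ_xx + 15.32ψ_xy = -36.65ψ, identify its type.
Rewriting in standard form: -ψ_xx + 15.32ψ_xy - 94.2ψ_yy + 44.1ψ_x + 36.65ψ = 0. The second-order coefficients are A = -1, B = 15.32, C = -94.2. Since B² - 4AC = -142.0976 < 0, this is an elliptic PDE.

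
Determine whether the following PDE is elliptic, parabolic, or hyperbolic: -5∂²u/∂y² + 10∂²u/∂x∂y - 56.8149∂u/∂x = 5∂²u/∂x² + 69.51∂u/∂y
Rewriting in standard form: -5∂²u/∂x² + 10∂²u/∂x∂y - 5∂²u/∂y² - 56.8149∂u/∂x - 69.51∂u/∂y = 0. Coefficients: A = -5, B = 10, C = -5. B² - 4AC = 0, which is zero, so the equation is parabolic.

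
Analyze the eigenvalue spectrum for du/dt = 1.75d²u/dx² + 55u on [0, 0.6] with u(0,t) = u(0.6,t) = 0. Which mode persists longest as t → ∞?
Eigenvalues: λₙ = 1.75n²π²/0.6² - 55.
First three modes:
  n=1: λ₁ = 1.75π²/0.6² - 55 ≈ -7.023
  n=2: λ₂ = 7π²/0.6² - 55 ≈ 136.909
  n=3: λ₃ = 15.75π²/0.6² - 55 ≈ 376.795
Since 1.75π²/0.6² ≈ 47.977 < 55, λ₁ < 0.
The n=1 mode grows fastest (−λₙ is largest for n=1) → dominates.
Asymptotic: u ~ c₁ sin(πx/0.6) e^{7.023t} (exponential growth at rate −λ₁ ≈ 7.023).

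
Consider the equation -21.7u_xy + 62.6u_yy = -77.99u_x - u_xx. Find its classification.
Rewriting in standard form: u_xx - 21.7u_xy + 62.6u_yy + 77.99u_x = 0. Hyperbolic. (A = 1, B = -21.7, C = 62.6 gives B² - 4AC = 220.49.)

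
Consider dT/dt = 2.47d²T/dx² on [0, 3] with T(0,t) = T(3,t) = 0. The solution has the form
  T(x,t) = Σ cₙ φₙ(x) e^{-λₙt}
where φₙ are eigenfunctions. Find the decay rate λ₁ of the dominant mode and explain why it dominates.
Eigenvalues: λₙ = 2.47n²π²/3².
First three modes:
  n=1: λ₁ = 2.47π²/3² ≈ 2.709
  n=2: λ₂ = 9.88π²/3² ≈ 10.835 (4× faster decay)
  n=3: λ₃ = 22.23π²/3² ≈ 24.378 (9× faster decay)
As t → ∞, higher modes decay exponentially faster. The n=1 mode dominates: T ~ c₁ sin(πx/3) e^{-λ₁t}.
Decay rate: λ₁ = 2.47π²/3² ≈ 2.709.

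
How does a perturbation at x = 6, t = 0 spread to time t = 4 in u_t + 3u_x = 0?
At x = 18. The characteristic carries data from (6, 0) to (18, 4).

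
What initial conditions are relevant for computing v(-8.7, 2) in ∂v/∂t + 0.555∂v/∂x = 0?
A single point: x = -9.81. The characteristic through (-8.7, 2) is x - 0.555t = const, so x = -8.7 - 0.555·2 = -9.81.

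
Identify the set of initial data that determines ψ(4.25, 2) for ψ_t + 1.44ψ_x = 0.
A single point: x = 1.37. The characteristic through (4.25, 2) is x - 1.44t = const, so x = 4.25 - 1.44·2 = 1.37.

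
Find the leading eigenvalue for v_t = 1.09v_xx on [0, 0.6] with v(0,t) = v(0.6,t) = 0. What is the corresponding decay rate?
Eigenvalues: λₙ = 1.09n²π²/0.6².
First three modes:
  n=1: λ₁ = 1.09π²/0.6² ≈ 29.883
  n=2: λ₂ = 4.36π²/0.6² ≈ 119.532 (4× faster decay)
  n=3: λ₃ = 9.81π²/0.6² ≈ 268.947 (9× faster decay)
As t → ∞, higher modes decay exponentially faster. The n=1 mode dominates: v ~ c₁ sin(πx/0.6) e^{-λ₁t}.
Decay rate: λ₁ = 1.09π²/0.6² ≈ 29.883.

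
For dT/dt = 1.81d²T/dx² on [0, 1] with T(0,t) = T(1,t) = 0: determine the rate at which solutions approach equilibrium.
Eigenvalues: λₙ = 1.81n²π².
First three modes:
  n=1: λ₁ = 1.81π² ≈ 17.864
  n=2: λ₂ = 7.24π² ≈ 71.456 (4× faster decay)
  n=3: λ₃ = 16.29π² ≈ 160.776 (9× faster decay)
As t → ∞, higher modes decay exponentially faster. The n=1 mode dominates: T ~ c₁ sin(πx) e^{-λ₁t}.
Decay rate: λ₁ = 1.81π² ≈ 17.864.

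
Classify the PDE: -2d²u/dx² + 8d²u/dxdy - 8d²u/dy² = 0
A = -2, B = 8, C = -8. Discriminant B² - 4AC = 0. Since 0 = 0, parabolic.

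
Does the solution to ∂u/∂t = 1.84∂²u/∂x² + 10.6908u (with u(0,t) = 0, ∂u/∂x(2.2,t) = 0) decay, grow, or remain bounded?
u grows unboundedly. Reaction dominates diffusion (r=10.6908 > κπ²/(4L²)≈0.94); solution grows exponentially.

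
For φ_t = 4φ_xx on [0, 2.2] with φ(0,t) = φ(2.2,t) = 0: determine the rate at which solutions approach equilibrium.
Eigenvalues: λₙ = 4n²π²/2.2².
First three modes:
  n=1: λ₁ = 4π²/2.2² ≈ 8.157
  n=2: λ₂ = 16π²/2.2² ≈ 32.627 (4× faster decay)
  n=3: λ₃ = 36π²/2.2² ≈ 73.41 (9× faster decay)
As t → ∞, higher modes decay exponentially faster. The n=1 mode dominates: φ ~ c₁ sin(πx/2.2) e^{-λ₁t}.
Decay rate: λ₁ = 4π²/2.2² ≈ 8.157.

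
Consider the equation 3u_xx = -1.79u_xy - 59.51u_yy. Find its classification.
Rewriting in standard form: 3u_xx + 1.79u_xy + 59.51u_yy = 0. Elliptic. (A = 3, B = 1.79, C = 59.51 gives B² - 4AC = -710.9159.)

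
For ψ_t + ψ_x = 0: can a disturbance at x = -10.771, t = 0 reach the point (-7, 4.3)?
No. Only data at x = -11.3 affects (-7, 4.3). Advection has one-way propagation along characteristics.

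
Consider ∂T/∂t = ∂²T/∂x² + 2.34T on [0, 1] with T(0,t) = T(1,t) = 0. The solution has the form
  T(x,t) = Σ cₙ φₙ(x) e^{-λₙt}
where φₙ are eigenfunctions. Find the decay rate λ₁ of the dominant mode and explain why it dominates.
Eigenvalues: λₙ = n²π²/1² - 2.34.
First three modes:
  n=1: λ₁ = π² - 2.34 ≈ 7.53
  n=2: λ₂ = 4π² - 2.34 ≈ 37.138
  n=3: λ₃ = 9π² - 2.34 ≈ 86.486
Since π² ≈ 9.87 > 2.34, all λₙ > 0.
The n=1 mode decays slowest → dominates as t → ∞.
Asymptotic: T ~ c₁ sin(πx/1) e^{-λ₁t} with decay rate λ₁ ≈ 7.53.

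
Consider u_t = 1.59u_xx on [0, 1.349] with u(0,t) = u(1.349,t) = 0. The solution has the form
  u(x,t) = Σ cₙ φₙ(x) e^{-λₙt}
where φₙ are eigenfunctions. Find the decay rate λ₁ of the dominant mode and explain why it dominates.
Eigenvalues: λₙ = 1.59n²π²/1.349².
First three modes:
  n=1: λ₁ = 1.59π²/1.349² ≈ 8.623
  n=2: λ₂ = 6.36π²/1.349² ≈ 34.493 (4× faster decay)
  n=3: λ₃ = 14.31π²/1.349² ≈ 77.61 (9× faster decay)
As t → ∞, higher modes decay exponentially faster. The n=1 mode dominates: u ~ c₁ sin(πx/1.349) e^{-λ₁t}.
Decay rate: λ₁ = 1.59π²/1.349² ≈ 8.623.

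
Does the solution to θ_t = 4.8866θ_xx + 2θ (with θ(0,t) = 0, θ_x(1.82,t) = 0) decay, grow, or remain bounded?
θ → 0. Diffusion dominates reaction (r=2 < κπ²/(4L²)≈3.64); solution decays.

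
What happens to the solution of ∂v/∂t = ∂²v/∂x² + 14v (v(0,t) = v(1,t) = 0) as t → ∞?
v grows unboundedly. Reaction dominates diffusion (r=14 > κπ²/L²≈9.87); solution grows exponentially.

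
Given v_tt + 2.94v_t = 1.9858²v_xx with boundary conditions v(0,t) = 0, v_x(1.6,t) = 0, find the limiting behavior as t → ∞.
v → 0. Damping (γ=2.94) dissipates energy; oscillations decay exponentially.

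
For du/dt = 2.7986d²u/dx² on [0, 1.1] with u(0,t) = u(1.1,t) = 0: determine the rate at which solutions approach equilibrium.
Eigenvalues: λₙ = 2.7986n²π²/1.1².
First three modes:
  n=1: λ₁ = 2.7986π²/1.1² ≈ 22.827
  n=2: λ₂ = 11.1944π²/1.1² ≈ 91.309 (4× faster decay)
  n=3: λ₃ = 25.1874π²/1.1² ≈ 205.446 (9× faster decay)
As t → ∞, higher modes decay exponentially faster. The n=1 mode dominates: u ~ c₁ sin(πx/1.1) e^{-λ₁t}.
Decay rate: λ₁ = 2.7986π²/1.1² ≈ 22.827.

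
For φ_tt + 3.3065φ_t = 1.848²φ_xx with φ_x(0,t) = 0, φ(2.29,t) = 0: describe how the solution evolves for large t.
φ → 0. Damping (γ=3.3065) dissipates energy; oscillations decay exponentially.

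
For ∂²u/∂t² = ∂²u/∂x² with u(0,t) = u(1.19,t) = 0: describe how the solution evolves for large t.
u oscillates (no decay). Energy is conserved; the solution oscillates indefinitely as standing waves.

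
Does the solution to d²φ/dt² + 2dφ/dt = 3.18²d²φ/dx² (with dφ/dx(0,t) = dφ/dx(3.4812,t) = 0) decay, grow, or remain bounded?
φ → constant (steady state). Damping (γ=2) dissipates the nonconstant modes; with Neumann BCs the spatial average obeys M''+γM'=0 and tends to a finite limit.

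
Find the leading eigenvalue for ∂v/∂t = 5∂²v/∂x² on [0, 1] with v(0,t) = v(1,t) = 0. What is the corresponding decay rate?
Eigenvalues: λₙ = 5n²π².
First three modes:
  n=1: λ₁ = 5π² ≈ 49.348
  n=2: λ₂ = 20π² ≈ 197.392 (4× faster decay)
  n=3: λ₃ = 45π² ≈ 444.132 (9× faster decay)
As t → ∞, higher modes decay exponentially faster. The n=1 mode dominates: v ~ c₁ sin(πx) e^{-λ₁t}.
Decay rate: λ₁ = 5π² ≈ 49.348.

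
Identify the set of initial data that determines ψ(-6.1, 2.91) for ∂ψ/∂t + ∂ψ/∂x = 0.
A single point: x = -9.01. The characteristic through (-6.1, 2.91) is x - 1t = const, so x = -6.1 - 1·2.91 = -9.01.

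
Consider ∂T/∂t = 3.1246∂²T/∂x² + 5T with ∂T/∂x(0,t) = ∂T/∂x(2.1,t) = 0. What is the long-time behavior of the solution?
As t → ∞, T grows unboundedly. With Neumann BCs the constant mode has diffusion eigenvalue 0, so any r > 0 makes it grow like e^(5t); solution grows exponentially.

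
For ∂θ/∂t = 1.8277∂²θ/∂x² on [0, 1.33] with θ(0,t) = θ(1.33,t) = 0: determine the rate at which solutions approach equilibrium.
Eigenvalues: λₙ = 1.8277n²π²/1.33².
First three modes:
  n=1: λ₁ = 1.8277π²/1.33² ≈ 10.198
  n=2: λ₂ = 7.3108π²/1.33² ≈ 40.791 (4× faster decay)
  n=3: λ₃ = 16.4493π²/1.33² ≈ 91.779 (9× faster decay)
As t → ∞, higher modes decay exponentially faster. The n=1 mode dominates: θ ~ c₁ sin(πx/1.33) e^{-λ₁t}.
Decay rate: λ₁ = 1.8277π²/1.33² ≈ 10.198.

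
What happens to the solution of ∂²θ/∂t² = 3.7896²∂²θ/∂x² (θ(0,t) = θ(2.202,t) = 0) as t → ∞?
θ oscillates (no decay). Energy is conserved; the solution oscillates indefinitely as standing waves.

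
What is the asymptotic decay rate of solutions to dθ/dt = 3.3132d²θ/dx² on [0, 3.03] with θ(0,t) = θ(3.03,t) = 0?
Eigenvalues: λₙ = 3.3132n²π²/3.03².
First three modes:
  n=1: λ₁ = 3.3132π²/3.03² ≈ 3.562
  n=2: λ₂ = 13.2528π²/3.03² ≈ 14.247 (4× faster decay)
  n=3: λ₃ = 29.8188π²/3.03² ≈ 32.056 (9× faster decay)
As t → ∞, higher modes decay exponentially faster. The n=1 mode dominates: θ ~ c₁ sin(πx/3.03) e^{-λ₁t}.
Decay rate: λ₁ = 3.3132π²/3.03² ≈ 3.562.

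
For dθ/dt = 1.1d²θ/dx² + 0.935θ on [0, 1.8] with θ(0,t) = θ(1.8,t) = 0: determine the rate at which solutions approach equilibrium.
Eigenvalues: λₙ = 1.1n²π²/1.8² - 0.935.
First three modes:
  n=1: λ₁ = 1.1π²/1.8² - 0.935 ≈ 2.416
  n=2: λ₂ = 4.4π²/1.8² - 0.935 ≈ 12.468
  n=3: λ₃ = 9.9π²/1.8² - 0.935 ≈ 29.222
Since 1.1π²/1.8² ≈ 3.351 > 0.935, all λₙ > 0.
The n=1 mode decays slowest → dominates as t → ∞.
Asymptotic: θ ~ c₁ sin(πx/1.8) e^{-λ₁t} with decay rate λ₁ ≈ 2.416.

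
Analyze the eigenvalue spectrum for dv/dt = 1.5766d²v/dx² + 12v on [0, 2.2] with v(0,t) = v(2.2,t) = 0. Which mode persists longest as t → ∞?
Eigenvalues: λₙ = 1.5766n²π²/2.2² - 12.
First three modes:
  n=1: λ₁ = 1.5766π²/2.2² - 12 ≈ -8.785
  n=2: λ₂ = 6.3064π²/2.2² - 12 ≈ 0.86
  n=3: λ₃ = 14.1894π²/2.2² - 12 ≈ 16.935
Since 1.5766π²/2.2² ≈ 3.215 < 12, λ₁ < 0.
The n=1 mode grows fastest (−λₙ is largest for n=1) → dominates.
Asymptotic: v ~ c₁ sin(πx/2.2) e^{8.785t} (exponential growth at rate −λ₁ ≈ 8.785).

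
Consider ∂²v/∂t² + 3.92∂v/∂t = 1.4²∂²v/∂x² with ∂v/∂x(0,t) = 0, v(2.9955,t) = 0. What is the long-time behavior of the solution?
As t → ∞, v → 0. Damping (γ=3.92) dissipates energy; oscillations decay exponentially.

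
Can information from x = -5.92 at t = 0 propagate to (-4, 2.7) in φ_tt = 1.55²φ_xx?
Yes. The domain of dependence is [-8.185, 0.185], and -5.92 ∈ [-8.185, 0.185].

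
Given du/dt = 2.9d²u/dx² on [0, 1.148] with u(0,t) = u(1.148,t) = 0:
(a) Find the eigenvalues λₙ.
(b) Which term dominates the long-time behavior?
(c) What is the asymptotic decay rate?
Eigenvalues: λₙ = 2.9n²π²/1.148².
First three modes:
  n=1: λ₁ = 2.9π²/1.148² ≈ 21.718
  n=2: λ₂ = 11.6π²/1.148² ≈ 86.871 (4× faster decay)
  n=3: λ₃ = 26.1π²/1.148² ≈ 195.459 (9× faster decay)
As t → ∞, higher modes decay exponentially faster. The n=1 mode dominates: u ~ c₁ sin(πx/1.148) e^{-λ₁t}.
Decay rate: λ₁ = 2.9π²/1.148² ≈ 21.718.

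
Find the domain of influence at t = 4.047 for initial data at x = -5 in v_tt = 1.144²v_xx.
Domain of influence: [-9.629768, -0.370232]. Data at x = -5 spreads outward at speed 1.144.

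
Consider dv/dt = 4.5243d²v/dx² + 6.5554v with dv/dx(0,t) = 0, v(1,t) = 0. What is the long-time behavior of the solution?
As t → ∞, v → 0. Diffusion dominates reaction (r=6.5554 < κπ²/(4L²)≈11.16); solution decays.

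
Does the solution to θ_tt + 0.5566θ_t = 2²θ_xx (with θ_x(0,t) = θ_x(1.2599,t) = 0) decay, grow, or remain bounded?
θ → constant (steady state). Damping (γ=0.5566) dissipates the nonconstant modes; with Neumann BCs the spatial average obeys M''+γM'=0 and tends to a finite limit.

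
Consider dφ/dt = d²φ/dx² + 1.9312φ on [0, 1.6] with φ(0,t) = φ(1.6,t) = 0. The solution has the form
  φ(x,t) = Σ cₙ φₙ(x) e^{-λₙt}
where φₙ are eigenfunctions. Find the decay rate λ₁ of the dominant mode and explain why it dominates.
Eigenvalues: λₙ = n²π²/1.6² - 1.9312.
First three modes:
  n=1: λ₁ = π²/1.6² - 1.9312 ≈ 1.924
  n=2: λ₂ = 4π²/1.6² - 1.9312 ≈ 13.49
  n=3: λ₃ = 9π²/1.6² - 1.9312 ≈ 32.767
Since π²/1.6² ≈ 3.855 > 1.9312, all λₙ > 0.
The n=1 mode decays slowest → dominates as t → ∞.
Asymptotic: φ ~ c₁ sin(πx/1.6) e^{-λ₁t} with decay rate λ₁ ≈ 1.924.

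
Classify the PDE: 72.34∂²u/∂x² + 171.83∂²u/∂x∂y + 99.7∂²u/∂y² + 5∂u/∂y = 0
A = 72.34, B = 171.83, C = 99.7. Discriminant B² - 4AC = 676.3569. Since 676.3569 > 0, hyperbolic.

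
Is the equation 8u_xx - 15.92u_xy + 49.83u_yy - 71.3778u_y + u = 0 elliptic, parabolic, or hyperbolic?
Computing B² - 4AC with A = 8, B = -15.92, C = 49.83: discriminant = -1341.1136 (negative). Answer: elliptic.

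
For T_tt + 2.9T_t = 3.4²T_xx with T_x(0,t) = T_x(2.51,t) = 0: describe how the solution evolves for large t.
T → constant (steady state). Damping (γ=2.9) dissipates the nonconstant modes; with Neumann BCs the spatial average obeys M''+γM'=0 and tends to a finite limit.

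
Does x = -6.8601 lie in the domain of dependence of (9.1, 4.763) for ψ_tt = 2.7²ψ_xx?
No. The domain of dependence is [-3.7601, 21.9601], and -6.8601 is outside this interval.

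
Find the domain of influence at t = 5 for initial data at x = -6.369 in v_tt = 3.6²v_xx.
Domain of influence: [-24.369, 11.631]. Data at x = -6.369 spreads outward at speed 3.6.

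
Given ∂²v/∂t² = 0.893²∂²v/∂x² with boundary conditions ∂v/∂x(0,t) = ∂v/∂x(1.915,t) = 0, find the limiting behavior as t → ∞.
v oscillates about a mean that drifts linearly in t (generically unbounded; no decay). There is no damping, so the nonconstant modes persist as standing waves (energy conserved, no decay). But with Neumann conditions at both ends the constant mode has eigenvalue 0: the spatial mean M(t) of v satisfies M'' = 0, so M(t) = M(0) + M'(0)·t. Unless the initial velocity has zero mean (∫v_t(x,0)dx = 0), the solution grows linearly in t (unbounded, though not exponentially); if it does have zero mean, the solution stays bounded and simply oscillates.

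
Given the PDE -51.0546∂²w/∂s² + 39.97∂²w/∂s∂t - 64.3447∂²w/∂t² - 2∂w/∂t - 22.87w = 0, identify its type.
The second-order coefficients are A = -51.0546, B = 39.97, C = -64.3447. Since B² - 4AC = -11542.77078248 < 0, this is an elliptic PDE.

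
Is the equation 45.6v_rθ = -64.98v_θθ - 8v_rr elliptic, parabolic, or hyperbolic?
Rewriting in standard form: 8v_rr + 45.6v_rθ + 64.98v_θθ = 0. Computing B² - 4AC with A = 8, B = 45.6, C = 64.98: discriminant = 0 (zero). Answer: parabolic.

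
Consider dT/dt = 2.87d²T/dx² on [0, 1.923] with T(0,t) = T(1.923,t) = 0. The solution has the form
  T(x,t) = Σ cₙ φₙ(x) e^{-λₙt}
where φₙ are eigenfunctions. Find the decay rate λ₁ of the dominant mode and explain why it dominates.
Eigenvalues: λₙ = 2.87n²π²/1.923².
First three modes:
  n=1: λ₁ = 2.87π²/1.923² ≈ 7.66
  n=2: λ₂ = 11.48π²/1.923² ≈ 30.64 (4× faster decay)
  n=3: λ₃ = 25.83π²/1.923² ≈ 68.939 (9× faster decay)
As t → ∞, higher modes decay exponentially faster. The n=1 mode dominates: T ~ c₁ sin(πx/1.923) e^{-λ₁t}.
Decay rate: λ₁ = 2.87π²/1.923² ≈ 7.66.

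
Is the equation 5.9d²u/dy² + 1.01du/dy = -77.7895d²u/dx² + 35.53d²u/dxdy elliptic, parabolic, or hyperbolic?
Rewriting in standard form: 77.7895d²u/dx² - 35.53d²u/dxdy + 5.9d²u/dy² + 1.01du/dy = 0. Computing B² - 4AC with A = 77.7895, B = -35.53, C = 5.9: discriminant = -573.4513 (negative). Answer: elliptic.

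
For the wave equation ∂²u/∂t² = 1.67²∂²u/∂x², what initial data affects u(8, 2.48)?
Domain of dependence: [3.8584, 12.1416]. Signals travel at speed 1.67, so data within |x - 8| ≤ 1.67·2.48 = 4.1416 can reach the point.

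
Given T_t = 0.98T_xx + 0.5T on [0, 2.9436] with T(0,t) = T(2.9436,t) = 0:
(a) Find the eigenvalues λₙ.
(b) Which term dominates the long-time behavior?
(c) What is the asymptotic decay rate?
Eigenvalues: λₙ = 0.98n²π²/2.9436² - 0.5.
First three modes:
  n=1: λ₁ = 0.98π²/2.9436² - 0.5 ≈ 0.616
  n=2: λ₂ = 3.92π²/2.9436² - 0.5 ≈ 3.965
  n=3: λ₃ = 8.82π²/2.9436² - 0.5 ≈ 9.546
Since 0.98π²/2.9436² ≈ 1.116 > 0.5, all λₙ > 0.
The n=1 mode decays slowest → dominates as t → ∞.
Asymptotic: T ~ c₁ sin(πx/2.9436) e^{-λ₁t} with decay rate λ₁ ≈ 0.616.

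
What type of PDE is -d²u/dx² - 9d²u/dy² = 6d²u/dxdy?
Rewriting in standard form: -d²u/dx² - 6d²u/dxdy - 9d²u/dy² = 0. With A = -1, B = -6, C = -9, the discriminant is 0. This is a parabolic PDE.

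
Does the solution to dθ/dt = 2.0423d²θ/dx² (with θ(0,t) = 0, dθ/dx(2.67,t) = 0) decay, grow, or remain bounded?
θ → 0. Heat escapes through the Dirichlet boundary.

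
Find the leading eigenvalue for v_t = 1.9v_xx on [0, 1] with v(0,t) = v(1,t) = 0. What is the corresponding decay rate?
Eigenvalues: λₙ = 1.9n²π².
First three modes:
  n=1: λ₁ = 1.9π² ≈ 18.752
  n=2: λ₂ = 7.6π² ≈ 75.009 (4× faster decay)
  n=3: λ₃ = 17.1π² ≈ 168.77 (9× faster decay)
As t → ∞, higher modes decay exponentially faster. The n=1 mode dominates: v ~ c₁ sin(πx) e^{-λ₁t}.
Decay rate: λ₁ = 1.9π² ≈ 18.752.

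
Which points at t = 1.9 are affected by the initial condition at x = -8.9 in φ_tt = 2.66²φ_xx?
Domain of influence: [-13.954, -3.846]. Data at x = -8.9 spreads outward at speed 2.66.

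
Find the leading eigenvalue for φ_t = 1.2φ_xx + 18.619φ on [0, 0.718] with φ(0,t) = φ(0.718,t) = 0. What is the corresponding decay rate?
Eigenvalues: λₙ = 1.2n²π²/0.718² - 18.619.
First three modes:
  n=1: λ₁ = 1.2π²/0.718² - 18.619 ≈ 4.355
  n=2: λ₂ = 4.8π²/0.718² - 18.619 ≈ 73.276
  n=3: λ₃ = 10.8π²/0.718² - 18.619 ≈ 188.145
Since 1.2π²/0.718² ≈ 22.974 > 18.619, all λₙ > 0.
The n=1 mode decays slowest → dominates as t → ∞.
Asymptotic: φ ~ c₁ sin(πx/0.718) e^{-λ₁t} with decay rate λ₁ ≈ 4.355.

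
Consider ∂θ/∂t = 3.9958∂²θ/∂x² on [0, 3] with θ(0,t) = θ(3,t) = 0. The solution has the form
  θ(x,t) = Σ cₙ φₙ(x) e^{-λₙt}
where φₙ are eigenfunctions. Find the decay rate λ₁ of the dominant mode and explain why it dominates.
Eigenvalues: λₙ = 3.9958n²π²/3².
First three modes:
  n=1: λ₁ = 3.9958π²/3² ≈ 4.382
  n=2: λ₂ = 15.9832π²/3² ≈ 17.528 (4× faster decay)
  n=3: λ₃ = 35.9622π²/3² ≈ 39.437 (9× faster decay)
As t → ∞, higher modes decay exponentially faster. The n=1 mode dominates: θ ~ c₁ sin(πx/3) e^{-λ₁t}.
Decay rate: λ₁ = 3.9958π²/3² ≈ 4.382.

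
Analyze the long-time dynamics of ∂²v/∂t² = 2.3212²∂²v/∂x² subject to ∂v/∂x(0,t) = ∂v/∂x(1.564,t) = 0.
Long-time behavior: v oscillates about a mean that drifts linearly in t (generically unbounded; no decay). There is no damping, so the nonconstant modes persist as standing waves (energy conserved, no decay). But with Neumann conditions at both ends the constant mode has eigenvalue 0: the spatial mean M(t) of v satisfies M'' = 0, so M(t) = M(0) + M'(0)·t. Unless the initial velocity has zero mean (∫v_t(x,0)dx = 0), the solution grows linearly in t (unbounded, though not exponentially); if it does have zero mean, the solution stays bounded and simply oscillates.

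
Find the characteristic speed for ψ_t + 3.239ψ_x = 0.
Speed = 3.239. Information travels along x - 3.239t = const (rightward).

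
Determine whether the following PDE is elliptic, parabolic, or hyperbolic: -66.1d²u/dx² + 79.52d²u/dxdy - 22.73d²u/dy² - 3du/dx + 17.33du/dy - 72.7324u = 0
Coefficients: A = -66.1, B = 79.52, C = -22.73. B² - 4AC = 313.6184, which is positive, so the equation is hyperbolic.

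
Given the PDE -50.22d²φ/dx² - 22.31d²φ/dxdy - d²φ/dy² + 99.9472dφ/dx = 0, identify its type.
The second-order coefficients are A = -50.22, B = -22.31, C = -1. Since B² - 4AC = 296.8561 > 0, this is a hyperbolic PDE.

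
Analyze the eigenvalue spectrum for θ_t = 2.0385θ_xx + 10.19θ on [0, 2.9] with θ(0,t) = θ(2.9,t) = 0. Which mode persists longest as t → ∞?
Eigenvalues: λₙ = 2.0385n²π²/2.9² - 10.19.
First three modes:
  n=1: λ₁ = 2.0385π²/2.9² - 10.19 ≈ -7.798
  n=2: λ₂ = 8.154π²/2.9² - 10.19 ≈ -0.621
  n=3: λ₃ = 18.3465π²/2.9² - 10.19 ≈ 11.341
Since 2.0385π²/2.9² ≈ 2.392 < 10.19, λ₁ < 0.
The n=1 mode grows fastest (−λₙ is largest for n=1) → dominates.
Asymptotic: θ ~ c₁ sin(πx/2.9) e^{7.798t} (exponential growth at rate −λ₁ ≈ 7.798).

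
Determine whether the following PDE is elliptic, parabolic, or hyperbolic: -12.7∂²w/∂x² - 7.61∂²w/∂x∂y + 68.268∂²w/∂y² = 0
Coefficients: A = -12.7, B = -7.61, C = 68.268. B² - 4AC = 3525.9265, which is positive, so the equation is hyperbolic.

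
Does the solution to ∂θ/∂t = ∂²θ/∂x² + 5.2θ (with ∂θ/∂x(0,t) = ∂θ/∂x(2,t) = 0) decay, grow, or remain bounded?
θ grows unboundedly. With Neumann BCs the constant mode has diffusion eigenvalue 0, so any r > 0 makes it grow like e^(5.2t); solution grows exponentially.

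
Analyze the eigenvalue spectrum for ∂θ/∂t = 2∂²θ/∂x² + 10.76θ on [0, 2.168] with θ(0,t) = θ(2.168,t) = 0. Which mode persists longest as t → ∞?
Eigenvalues: λₙ = 2n²π²/2.168² - 10.76.
First three modes:
  n=1: λ₁ = 2π²/2.168² - 10.76 ≈ -6.56
  n=2: λ₂ = 8π²/2.168² - 10.76 ≈ 6.039
  n=3: λ₃ = 18π²/2.168² - 10.76 ≈ 27.037
Since 2π²/2.168² ≈ 4.2 < 10.76, λ₁ < 0.
The n=1 mode grows fastest (−λₙ is largest for n=1) → dominates.
Asymptotic: θ ~ c₁ sin(πx/2.168) e^{6.56t} (exponential growth at rate −λ₁ ≈ 6.56).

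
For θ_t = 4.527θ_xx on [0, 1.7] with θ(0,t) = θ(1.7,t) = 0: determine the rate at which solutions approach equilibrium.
Eigenvalues: λₙ = 4.527n²π²/1.7².
First three modes:
  n=1: λ₁ = 4.527π²/1.7² ≈ 15.46
  n=2: λ₂ = 18.108π²/1.7² ≈ 61.84 (4× faster decay)
  n=3: λ₃ = 40.743π²/1.7² ≈ 139.141 (9× faster decay)
As t → ∞, higher modes decay exponentially faster. The n=1 mode dominates: θ ~ c₁ sin(πx/1.7) e^{-λ₁t}.
Decay rate: λ₁ = 4.527π²/1.7² ≈ 15.46.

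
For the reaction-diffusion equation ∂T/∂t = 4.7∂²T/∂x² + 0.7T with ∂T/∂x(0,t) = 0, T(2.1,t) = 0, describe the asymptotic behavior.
T → 0. Diffusion dominates reaction (r=0.7 < κπ²/(4L²)≈2.63); solution decays.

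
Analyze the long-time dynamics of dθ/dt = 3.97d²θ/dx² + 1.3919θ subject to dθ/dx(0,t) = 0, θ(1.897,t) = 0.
Long-time behavior: θ → 0. Diffusion dominates reaction (r=1.3919 < κπ²/(4L²)≈2.72); solution decays.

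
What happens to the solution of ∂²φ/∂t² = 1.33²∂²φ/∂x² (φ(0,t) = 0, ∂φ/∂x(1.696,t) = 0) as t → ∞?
φ oscillates (no decay). Energy is conserved; the solution oscillates indefinitely as standing waves.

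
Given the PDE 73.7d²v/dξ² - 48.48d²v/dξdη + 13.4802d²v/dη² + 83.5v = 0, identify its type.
The second-order coefficients are A = 73.7, B = -48.48, C = 13.4802. Since B² - 4AC = -1623.65256 < 0, this is an elliptic PDE.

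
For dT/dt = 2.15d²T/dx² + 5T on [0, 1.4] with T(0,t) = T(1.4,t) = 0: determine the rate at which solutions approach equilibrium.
Eigenvalues: λₙ = 2.15n²π²/1.4² - 5.
First three modes:
  n=1: λ₁ = 2.15π²/1.4² - 5 ≈ 5.826
  n=2: λ₂ = 8.6π²/1.4² - 5 ≈ 38.305
  n=3: λ₃ = 19.35π²/1.4² - 5 ≈ 92.437
Since 2.15π²/1.4² ≈ 10.826 > 5, all λₙ > 0.
The n=1 mode decays slowest → dominates as t → ∞.
Asymptotic: T ~ c₁ sin(πx/1.4) e^{-λ₁t} with decay rate λ₁ ≈ 5.826.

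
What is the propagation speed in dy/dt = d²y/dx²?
Infinite. The heat equation is parabolic, not hyperbolic, so disturbances propagate instantly.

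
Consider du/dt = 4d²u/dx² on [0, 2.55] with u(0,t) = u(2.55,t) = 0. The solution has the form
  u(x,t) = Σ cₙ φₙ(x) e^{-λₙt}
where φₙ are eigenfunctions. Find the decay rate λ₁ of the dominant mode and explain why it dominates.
Eigenvalues: λₙ = 4n²π²/2.55².
First three modes:
  n=1: λ₁ = 4π²/2.55² ≈ 6.071
  n=2: λ₂ = 16π²/2.55² ≈ 24.285 (4× faster decay)
  n=3: λ₃ = 36π²/2.55² ≈ 54.641 (9× faster decay)
As t → ∞, higher modes decay exponentially faster. The n=1 mode dominates: u ~ c₁ sin(πx/2.55) e^{-λ₁t}.
Decay rate: λ₁ = 4π²/2.55² ≈ 6.071.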